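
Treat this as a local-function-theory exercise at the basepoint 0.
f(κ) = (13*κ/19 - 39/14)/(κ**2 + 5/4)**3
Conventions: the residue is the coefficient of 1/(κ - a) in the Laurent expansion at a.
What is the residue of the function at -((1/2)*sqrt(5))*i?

The residue is -((117/875)*sqrt(5))*i.

The factor κ**2 + 5/4 splits as (κ - a)(κ - a') with a = -((1/2)*sqrt(5))*i, a' = ((1/2)*sqrt(5))*i. At the order-3 pole a set g(κ) = (κ - a)^3*f(κ) = [13*κ/19 - 39/14] / (κ - a')^3.
Order-3 pole: residue = g''(a)/2; g''(-((1/2)*sqrt(5))*i) = -((234/875)*sqrt(5))*i, so the residue is -((117/875)*sqrt(5))*i.


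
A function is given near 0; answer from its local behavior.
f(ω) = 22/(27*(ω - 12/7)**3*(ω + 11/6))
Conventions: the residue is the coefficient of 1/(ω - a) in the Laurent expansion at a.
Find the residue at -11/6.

At the order-1 pole -11/6 set g(ω) = (ω - (-11/6))*f(ω) = 22/(27*(ω - 12/7)**3).
Simple pole: residue = g(a) at a = -11/6, which is -60368/3307949.

The residue is -60368/3307949.


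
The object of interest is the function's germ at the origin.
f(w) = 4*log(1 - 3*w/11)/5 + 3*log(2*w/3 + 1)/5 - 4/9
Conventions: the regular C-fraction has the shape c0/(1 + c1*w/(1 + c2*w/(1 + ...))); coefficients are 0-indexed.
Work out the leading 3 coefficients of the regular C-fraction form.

Taylor coefficients (expand at 0): a_0 = -4/9, a_1 = 2/11, a_2 = -296/1815.
c0 = a_0 = -4/9. Peel one level at a time: if S = 1 + c*w/S' with S'(0) = 1, then c is the w-coefficient of S and S' = c*w/(S - 1).
S_1 = c0/f = 1 + (9/22)*w + (-483/2420)*w^2 + ...; c1 = 9/22.
S_2 = c1*w/(S_1 - 1) = 1 + (161/330)*w + ...; c2 = 161/330.

The regular C-fraction coefficients are [-4/9, 9/22, 161/330].


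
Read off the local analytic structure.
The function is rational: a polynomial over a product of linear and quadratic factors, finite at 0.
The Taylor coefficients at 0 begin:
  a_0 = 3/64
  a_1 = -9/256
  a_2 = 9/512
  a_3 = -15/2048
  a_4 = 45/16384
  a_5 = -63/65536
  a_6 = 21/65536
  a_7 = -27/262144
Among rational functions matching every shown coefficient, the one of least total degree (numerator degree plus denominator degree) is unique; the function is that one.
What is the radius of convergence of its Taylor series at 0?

No rational of total degree below 3 reproduces all 8 coefficients; solving the [0/3] Pade equations on them gives f(θ) = 3/(θ + 4)**3, whose expansion matches every shown term.
Denominator factor (θ + 4)^3: pole of order 3 at -4, modulus 4.
The radius of convergence is the smallest modulus among the singular points: 4.

The radius of convergence is 4.


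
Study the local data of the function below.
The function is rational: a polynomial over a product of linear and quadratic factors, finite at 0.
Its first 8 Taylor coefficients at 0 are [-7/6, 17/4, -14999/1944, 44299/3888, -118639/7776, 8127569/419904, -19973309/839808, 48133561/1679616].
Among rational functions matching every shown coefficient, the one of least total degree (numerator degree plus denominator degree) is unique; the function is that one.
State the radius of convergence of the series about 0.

The radius of convergence is 6/7.

No rational of total degree below 5 reproduces all 8 coefficients; solving the [2/3] Pade equations on them gives f(ξ) = (10*ξ**2/9 + 18*ξ/7 - 9/4)/((ξ + 6/7)*(ξ + 3/2)**2), whose expansion matches every shown term.
Denominator factor (ξ + 3/2)^2: pole of order 2 at -3/2, modulus 3/2.
Denominator factor (ξ + 6/7): pole of order 1 at -6/7, modulus 6/7.
The radius of convergence is the smallest modulus among the singular points: 6/7.


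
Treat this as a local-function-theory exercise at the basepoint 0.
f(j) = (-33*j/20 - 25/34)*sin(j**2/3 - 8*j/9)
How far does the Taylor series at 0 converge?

The factor sin(j**2/3 - 8*j/9) is entire and contributes no finite singular point.
The polynomial part has no poles.
No finite singular points: the Taylor series at 0 converges everywhere.

The radius of convergence is infinite.


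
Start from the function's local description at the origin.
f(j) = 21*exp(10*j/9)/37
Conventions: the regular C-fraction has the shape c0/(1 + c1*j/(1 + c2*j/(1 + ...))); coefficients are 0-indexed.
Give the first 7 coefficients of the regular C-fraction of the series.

Taylor coefficients (expand at 0): a_0 = 21/37, a_1 = 70/111, a_2 = 350/999, a_3 = 3500/26973, a_4 = 8750/242757, a_5 = 17500/2184813, a_6 = 87500/58989951.
c0 = a_0 = 21/37. Peel one level at a time: if S = 1 + c*j/S' with S'(0) = 1, then c is the j-coefficient of S and S' = c*j/(S - 1).
S_1 = c0/f = 1 + (-10/9)*j + (50/81)*j^2 + ...; c1 = -10/9.
S_2 = c1*j/(S_1 - 1) = 1 + (5/9)*j + (25/243)*j^2 + ...; c2 = 5/9.
S_3 = c2*j/(S_2 - 1) = 1 + (-5/27)*j + (25/729)*j^2 + ...; c3 = -5/27.
S_4 = c3*j/(S_3 - 1) = 1 + (5/27)*j + (5/243)*j^2 + ...; c4 = 5/27.
S_5 = c4*j/(S_4 - 1) = 1 + (-1/9)*j + (1/81)*j^2 + ...; c5 = -1/9.
S_6 = c5*j/(S_5 - 1) = 1 + (1/9)*j + ...; c6 = 1/9.

The regular C-fraction coefficients are [21/37, -10/9, 5/9, -5/27, 5/27, -1/9, 1/9].


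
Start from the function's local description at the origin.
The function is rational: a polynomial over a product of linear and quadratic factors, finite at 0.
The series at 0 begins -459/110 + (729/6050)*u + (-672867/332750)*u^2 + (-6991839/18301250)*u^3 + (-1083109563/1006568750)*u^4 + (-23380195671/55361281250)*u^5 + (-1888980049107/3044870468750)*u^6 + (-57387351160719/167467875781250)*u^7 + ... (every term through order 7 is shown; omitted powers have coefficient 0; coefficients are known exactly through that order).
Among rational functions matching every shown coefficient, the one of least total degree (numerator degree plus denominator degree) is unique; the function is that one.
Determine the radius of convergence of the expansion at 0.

No rational of total degree below 3 reproduces all 8 coefficients; solving the [1/2] Pade equations on them gives f(u) = (17/2 - 21*u/10)/((u - 11/9)*(u + 5/3)), whose expansion matches every shown term.
Denominator factor (u - 11/9): pole of order 1 at 11/9, modulus 11/9.
Denominator factor (u + 5/3): pole of order 1 at -5/3, modulus 5/3.
The radius of convergence is the smallest modulus among the singular points: 11/9.

The radius of convergence is 11/9.


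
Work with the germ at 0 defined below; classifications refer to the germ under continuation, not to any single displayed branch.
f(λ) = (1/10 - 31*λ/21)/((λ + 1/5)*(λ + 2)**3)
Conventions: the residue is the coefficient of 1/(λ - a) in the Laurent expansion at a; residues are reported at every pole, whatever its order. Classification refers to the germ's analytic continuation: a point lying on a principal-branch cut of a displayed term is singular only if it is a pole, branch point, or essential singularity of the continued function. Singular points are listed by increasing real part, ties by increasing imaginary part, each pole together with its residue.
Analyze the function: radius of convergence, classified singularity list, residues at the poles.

Denominator factor (λ + 1/5): pole of order 1 at -1/5, modulus 1/5.
Denominator factor (λ + 2)^3: pole of order 3 at -2, modulus 2.
The radius of convergence is the smallest modulus among the singular points: 1/5.
At the order-3 pole -2 set g(λ) = (λ - (-2))^3*f(λ) = (1/10 - 31*λ/21)/(λ + 1/5).
Order-3 pole: residue = g''(a)/2; g''(-2) = -2075/15309, so the residue is -2075/30618.
At the order-1 pole -1/5 set g(λ) = (λ - (-1/5))*f(λ) = (1/10 - 31*λ/21)/(λ + 2)**3.
Simple pole: residue = g(a) at a = -1/5, which is 2075/30618.
List the singular points by increasing real part (a conjugate pair: the negative imaginary part first).

Radius of convergence at 0: 1/5.
At -2: a pole of order 3; residue -2075/30618.
At -1/5: a pole of order 1; residue 2075/30618.


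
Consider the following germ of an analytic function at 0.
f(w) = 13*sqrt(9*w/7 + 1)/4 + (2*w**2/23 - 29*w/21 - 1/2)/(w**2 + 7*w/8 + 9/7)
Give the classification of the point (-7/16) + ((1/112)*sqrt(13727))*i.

The point is a pole of order 1.

The denominator factor w**2 + 7*w/8 + 9/7 vanishes at (-7/16) + ((1/112)*sqrt(13727))*i and appears to the power 1; the numerator there equals (793/30912) - ((2815/216384)*sqrt(13727))*i, nonzero, and no other factor vanishes.
The branch terms are analytic at this point.
Hence a pole whose order is the multiplicity, 1.


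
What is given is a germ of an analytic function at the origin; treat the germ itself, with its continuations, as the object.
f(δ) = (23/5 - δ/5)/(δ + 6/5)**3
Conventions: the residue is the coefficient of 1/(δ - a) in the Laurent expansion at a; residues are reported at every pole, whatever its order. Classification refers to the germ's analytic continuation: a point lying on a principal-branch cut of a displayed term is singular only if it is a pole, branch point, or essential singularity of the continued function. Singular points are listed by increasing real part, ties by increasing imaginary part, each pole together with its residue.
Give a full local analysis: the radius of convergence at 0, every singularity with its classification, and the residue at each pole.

Radius of convergence at 0: 6/5.
At -6/5: a pole of order 3; residue 0.

Denominator factor (δ + 6/5)^3: pole of order 3 at -6/5, modulus 6/5.
The radius of convergence is the smallest modulus among the singular points: 6/5.
At the order-3 pole -6/5 set g(δ) = (δ - (-6/5))^3*f(δ) = 23/5 - δ/5.
Order-3 pole: residue = g''(a)/2; g''(-6/5) = 0, so the residue is 0.


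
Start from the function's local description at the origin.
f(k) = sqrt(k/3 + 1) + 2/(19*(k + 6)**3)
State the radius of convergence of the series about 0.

Denominator factor (k + 6)^3: pole of order 3 at -6, modulus 6.
Branch term (1)*sqrt(1 - k/(-3)): its argument vanishes at k = -3, a square-root branch point, modulus 3.
The radius of convergence is the smallest modulus among the singular points: 3.

The radius of convergence is 3.


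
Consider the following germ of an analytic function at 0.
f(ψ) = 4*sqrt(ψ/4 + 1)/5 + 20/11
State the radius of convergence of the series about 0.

The radius of convergence is 4.

Branch term (4/5)*sqrt(1 - ψ/(-4)): its argument vanishes at ψ = -4, a square-root branch point, modulus 4.
The radius of convergence is the smallest modulus among the singular points: 4.


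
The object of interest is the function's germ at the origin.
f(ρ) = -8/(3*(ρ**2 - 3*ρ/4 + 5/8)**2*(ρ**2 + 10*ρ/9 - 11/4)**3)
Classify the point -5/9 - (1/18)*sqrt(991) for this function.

The point is a pole of order 3.

The denominator factor ρ**2 + 10*ρ/9 - 11/4 vanishes at -5/9 - (1/18)*sqrt(991) and appears to the power 3; the numerator there equals -8/3, nonzero, and no other factor vanishes.
Hence a pole whose order is the multiplicity, 3.


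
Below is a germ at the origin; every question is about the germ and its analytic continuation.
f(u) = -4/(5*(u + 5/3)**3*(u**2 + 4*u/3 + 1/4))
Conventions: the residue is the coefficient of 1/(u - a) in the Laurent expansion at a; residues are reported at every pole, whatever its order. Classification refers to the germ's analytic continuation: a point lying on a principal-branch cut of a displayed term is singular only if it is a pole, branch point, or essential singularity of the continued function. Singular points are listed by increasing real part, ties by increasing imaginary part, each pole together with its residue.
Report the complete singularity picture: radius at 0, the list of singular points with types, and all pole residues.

Denominator factor (u + 5/3)^3: pole of order 3 at -5/3, modulus 5/3.
Denominator factor (u**2 + 4*u/3 + 1/4): discriminant 7/9, real irrational roots -2/3 + (1/6)*sqrt(7) and -2/3 - (1/6)*sqrt(7); poles of order 1, moduli 2/3 - (1/6)*sqrt(7) and 2/3 + (1/6)*sqrt(7).
The radius of convergence is the smallest modulus among the singular points: 2/3 - (1/6)*sqrt(7).
At the order-3 pole -5/3 set g(u) = (u - (-5/3))^3*f(u) = -4/(5*(u**2 + 4*u/3 + 1/4)).
Order-3 pole: residue = g''(a)/2; g''(-5/3) = -238464/24389, so the residue is -119232/24389.
The factor u**2 + 4*u/3 + 1/4 splits as (u - a)(u - a') with a = -2/3 - (1/6)*sqrt(7), a' = -2/3 + (1/6)*sqrt(7). At the order-1 pole a set g(u) = (u - a)*f(u) = [-4/(5*(u + 5/3)**3)] / (u - a').
Simple pole: residue = g(a) at a = -2/3 - (1/6)*sqrt(7), which is 59616/24389 + (886464/853615)*sqrt(7).
The factor u**2 + 4*u/3 + 1/4 splits as (u - a)(u - a') with a = -2/3 + (1/6)*sqrt(7), a' = -2/3 - (1/6)*sqrt(7). At the order-1 pole a set g(u) = (u - a)*f(u) = [-4/(5*(u + 5/3)**3)] / (u - a').
Simple pole: residue = g(a) at a = -2/3 + (1/6)*sqrt(7), which is 59616/24389 - (886464/853615)*sqrt(7).
List the singular points by increasing real part (a conjugate pair: the negative imaginary part first).

Radius of convergence at 0: 2/3 - (1/6)*sqrt(7).
At -5/3: a pole of order 3; residue -119232/24389.
At -2/3 - (1/6)*sqrt(7): a pole of order 1; residue 59616/24389 + (886464/853615)*sqrt(7).
At -2/3 + (1/6)*sqrt(7): a pole of order 1; residue 59616/24389 - (886464/853615)*sqrt(7).


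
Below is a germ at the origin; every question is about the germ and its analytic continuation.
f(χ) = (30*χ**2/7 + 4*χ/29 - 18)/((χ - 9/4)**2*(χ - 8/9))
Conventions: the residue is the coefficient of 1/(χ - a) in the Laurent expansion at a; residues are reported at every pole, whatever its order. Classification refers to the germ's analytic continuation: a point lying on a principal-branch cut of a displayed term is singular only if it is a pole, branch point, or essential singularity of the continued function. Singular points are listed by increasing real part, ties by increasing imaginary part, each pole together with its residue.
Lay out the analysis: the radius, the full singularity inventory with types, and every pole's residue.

Radius of convergence at 0: 8/9.
At 8/9: a pole of order 1; residue -3812448/487403.
At 9/4: a pole of order 2; residue 5901318/487403.

Denominator factor (χ - 8/9): pole of order 1 at 8/9, modulus 8/9.
Denominator factor (χ - 9/4)^2: pole of order 2 at 9/4, modulus 9/4.
The radius of convergence is the smallest modulus among the singular points: 8/9.
At the order-1 pole 8/9 set g(χ) = (χ - (8/9))*f(χ) = (30*χ**2/7 + 4*χ/29 - 18)/(χ - 9/4)**2.
Simple pole: residue = g(a) at a = 8/9, which is -3812448/487403.
At the order-2 pole 9/4 set g(χ) = (χ - (9/4))^2*f(χ) = (30*χ**2/7 + 4*χ/29 - 18)/(χ - 8/9).
Order-2 pole: residue = g'(a); g'(9/4) = 5901318/487403, so the residue is 5901318/487403.
List the singular points by increasing real part (a conjugate pair: the negative imaginary part first).


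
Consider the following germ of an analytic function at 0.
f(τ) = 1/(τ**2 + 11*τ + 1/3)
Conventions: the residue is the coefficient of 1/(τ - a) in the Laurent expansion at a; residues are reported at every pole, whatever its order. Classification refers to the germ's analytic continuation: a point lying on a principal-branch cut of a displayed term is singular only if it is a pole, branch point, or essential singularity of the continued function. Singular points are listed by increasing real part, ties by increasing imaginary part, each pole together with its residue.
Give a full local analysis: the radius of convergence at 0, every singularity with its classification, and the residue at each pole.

Radius of convergence at 0: 11/2 - (1/6)*sqrt(1077).
At -11/2 - (1/6)*sqrt(1077): a pole of order 1; residue -(1/359)*sqrt(1077).
At -11/2 + (1/6)*sqrt(1077): a pole of order 1; residue (1/359)*sqrt(1077).

Denominator factor (τ**2 + 11*τ + 1/3): discriminant 359/3, real irrational roots -11/2 + (1/6)*sqrt(1077) and -11/2 - (1/6)*sqrt(1077); poles of order 1, moduli 11/2 - (1/6)*sqrt(1077) and 11/2 + (1/6)*sqrt(1077).
The radius of convergence is the smallest modulus among the singular points: 11/2 - (1/6)*sqrt(1077).
The factor τ**2 + 11*τ + 1/3 splits as (τ - a)(τ - a') with a = -11/2 - (1/6)*sqrt(1077), a' = -11/2 + (1/6)*sqrt(1077). At the order-1 pole a set g(τ) = (τ - a)*f(τ) = [1] / (τ - a').
Simple pole: residue = g(a) at a = -11/2 - (1/6)*sqrt(1077), which is -(1/359)*sqrt(1077).
The factor τ**2 + 11*τ + 1/3 splits as (τ - a)(τ - a') with a = -11/2 + (1/6)*sqrt(1077), a' = -11/2 - (1/6)*sqrt(1077). At the order-1 pole a set g(τ) = (τ - a)*f(τ) = [1] / (τ - a').
Simple pole: residue = g(a) at a = -11/2 + (1/6)*sqrt(1077), which is (1/359)*sqrt(1077).
List the singular points by increasing real part (a conjugate pair: the negative imaginary part first).


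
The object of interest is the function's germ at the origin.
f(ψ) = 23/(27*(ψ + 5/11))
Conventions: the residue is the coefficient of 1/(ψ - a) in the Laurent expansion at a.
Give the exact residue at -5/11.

The residue is 23/27.

At the order-1 pole -5/11 set g(ψ) = (ψ - (-5/11))*f(ψ) = 23/27.
Simple pole: residue = g(a) at a = -5/11, which is 23/27.


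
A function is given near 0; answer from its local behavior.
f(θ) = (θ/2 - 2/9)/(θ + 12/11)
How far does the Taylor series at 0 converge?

The radius of convergence is 12/11.

Denominator factor (θ + 12/11): pole of order 1 at -12/11, modulus 12/11.
The radius of convergence is the smallest modulus among the singular points: 12/11.


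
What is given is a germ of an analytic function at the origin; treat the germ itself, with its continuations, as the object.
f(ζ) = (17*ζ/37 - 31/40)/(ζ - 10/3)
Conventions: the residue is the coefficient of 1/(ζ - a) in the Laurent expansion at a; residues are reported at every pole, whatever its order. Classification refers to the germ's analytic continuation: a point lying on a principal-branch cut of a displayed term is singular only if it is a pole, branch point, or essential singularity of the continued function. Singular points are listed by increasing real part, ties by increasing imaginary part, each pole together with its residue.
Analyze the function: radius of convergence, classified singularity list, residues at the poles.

Radius of convergence at 0: 10/3.
At 10/3: a pole of order 1; residue 3359/4440.

Denominator factor (ζ - 10/3): pole of order 1 at 10/3, modulus 10/3.
The radius of convergence is the smallest modulus among the singular points: 10/3.
At the order-1 pole 10/3 set g(ζ) = (ζ - (10/3))*f(ζ) = 17*ζ/37 - 31/40.
Simple pole: residue = g(a) at a = 10/3, which is 3359/4440.


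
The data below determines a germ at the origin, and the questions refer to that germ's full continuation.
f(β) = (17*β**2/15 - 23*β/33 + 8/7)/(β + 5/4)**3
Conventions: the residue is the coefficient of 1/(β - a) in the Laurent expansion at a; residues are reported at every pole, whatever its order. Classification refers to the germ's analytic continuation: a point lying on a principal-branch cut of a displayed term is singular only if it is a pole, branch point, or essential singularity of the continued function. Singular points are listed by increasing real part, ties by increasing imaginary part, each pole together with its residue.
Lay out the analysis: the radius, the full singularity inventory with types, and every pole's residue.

Denominator factor (β + 5/4)^3: pole of order 3 at -5/4, modulus 5/4.
The radius of convergence is the smallest modulus among the singular points: 5/4.
At the order-3 pole -5/4 set g(β) = (β - (-5/4))^3*f(β) = 17*β**2/15 - 23*β/33 + 8/7.
Order-3 pole: residue = g''(a)/2; g''(-5/4) = 34/15, so the residue is 17/15.

Radius of convergence at 0: 5/4.
At -5/4: a pole of order 3; residue 17/15.


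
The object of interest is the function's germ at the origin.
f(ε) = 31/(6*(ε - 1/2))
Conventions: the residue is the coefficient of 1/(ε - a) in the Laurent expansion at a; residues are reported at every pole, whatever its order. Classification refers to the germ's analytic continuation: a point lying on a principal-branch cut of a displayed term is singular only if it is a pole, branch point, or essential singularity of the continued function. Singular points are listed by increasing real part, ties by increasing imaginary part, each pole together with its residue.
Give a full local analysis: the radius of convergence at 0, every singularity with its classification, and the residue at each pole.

Denominator factor (ε - 1/2): pole of order 1 at 1/2, modulus 1/2.
The radius of convergence is the smallest modulus among the singular points: 1/2.
At the order-1 pole 1/2 set g(ε) = (ε - (1/2))*f(ε) = 31/6.
Simple pole: residue = g(a) at a = 1/2, which is 31/6.

Radius of convergence at 0: 1/2.
At 1/2: a pole of order 1; residue 31/6.


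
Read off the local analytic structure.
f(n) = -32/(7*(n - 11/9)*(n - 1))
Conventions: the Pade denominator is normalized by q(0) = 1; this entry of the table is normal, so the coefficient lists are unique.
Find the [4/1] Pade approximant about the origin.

Taylor coefficients needed (expand at 0): a_0 = -288/77, a_1 = -5760/847, a_2 = -12384/1331, a_3 = -1163520/102487, a_4 = -14688288/1127357, a_5 = -25511040/1771561.
Write the denominator as Q(n) = 1 + q1*n. Requiring Q*f - P = O(n^6) with deg P <= 4 kills the coefficients of n^5..n^5 in Q*f:
  n^5: a_5 + q1*a_4 = 0, i.e. -25511040/1771561 + (-14688288/1127357)*q1 = 0.
Solving this linear system: q1 = -620060/561011.
The numerator is Q*f truncated at degree 4: P0 = a_0 = -288/77; P1 = a_1 + q1*a_0 = -10471680/3927077; P2 = a_2 + q1*a_1 = -1003104/561011; P3 = a_3 + q1*a_2 = -4199040/3927077; P4 = a_4 + q1*a_3 = -1889568/3927077.

The Pade approximant has numerator coefficients [-288/77, -10471680/3927077, -1003104/561011, -4199040/3927077, -1889568/3927077]; denominator coefficients [1, -620060/561011].


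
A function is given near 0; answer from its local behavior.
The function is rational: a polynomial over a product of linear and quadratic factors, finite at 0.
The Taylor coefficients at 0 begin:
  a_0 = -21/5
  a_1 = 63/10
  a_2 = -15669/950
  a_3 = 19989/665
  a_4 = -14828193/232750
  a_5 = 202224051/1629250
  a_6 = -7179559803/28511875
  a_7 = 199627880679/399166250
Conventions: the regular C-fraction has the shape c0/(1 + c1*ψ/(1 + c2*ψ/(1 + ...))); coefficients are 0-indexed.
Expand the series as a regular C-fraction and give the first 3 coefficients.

Taylor coefficients (read off): a_0 = -21/5, a_1 = 63/10, a_2 = -15669/950.
c0 = a_0 = -21/5. Peel one level at a time: if S = 1 + c*ψ/S' with S'(0) = 1, then c is the ψ-coefficient of S and S' = c*ψ/(S - 1).
S_1 = c0/f = 1 + (3/2)*ψ + (-4461/2660)*ψ^2 + ...; c1 = 3/2.
S_2 = c1*ψ/(S_1 - 1) = 1 + (1487/1330)*ψ + ...; c2 = 1487/1330.

The regular C-fraction coefficients are [-21/5, 3/2, 1487/1330].


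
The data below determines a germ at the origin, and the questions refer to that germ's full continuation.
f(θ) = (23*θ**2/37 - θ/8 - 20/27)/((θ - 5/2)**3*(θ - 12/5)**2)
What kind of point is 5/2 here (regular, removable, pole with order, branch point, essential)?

The point is a pole of order 3.

The denominator factor θ - 5/2 vanishes at 5/2 and appears to the power 3; the numerator there equals 45265/15984, nonzero, and no other factor vanishes.
Hence a pole whose order is the multiplicity, 3.


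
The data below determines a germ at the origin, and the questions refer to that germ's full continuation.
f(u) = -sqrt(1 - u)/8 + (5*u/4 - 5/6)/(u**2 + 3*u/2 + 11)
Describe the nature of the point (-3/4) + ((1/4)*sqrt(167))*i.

The point is a pole of order 1.

The denominator factor u**2 + 3*u/2 + 11 vanishes at (-3/4) + ((1/4)*sqrt(167))*i and appears to the power 1; the numerator there equals (-85/48) + ((5/16)*sqrt(167))*i, nonzero, and no other factor vanishes.
The branch terms are analytic at this point.
Hence a pole whose order is the multiplicity, 1.


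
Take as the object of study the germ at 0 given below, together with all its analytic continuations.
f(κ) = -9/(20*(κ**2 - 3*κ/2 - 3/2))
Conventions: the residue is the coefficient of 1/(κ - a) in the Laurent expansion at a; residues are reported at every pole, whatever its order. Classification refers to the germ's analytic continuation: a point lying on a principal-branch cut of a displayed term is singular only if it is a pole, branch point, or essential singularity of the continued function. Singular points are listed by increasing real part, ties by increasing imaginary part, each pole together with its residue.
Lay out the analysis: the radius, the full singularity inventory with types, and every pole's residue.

Denominator factor (κ**2 - 3*κ/2 - 3/2): discriminant 33/4, real irrational roots 3/4 + (1/4)*sqrt(33) and 3/4 - (1/4)*sqrt(33); poles of order 1, moduli 3/4 + (1/4)*sqrt(33) and -3/4 + (1/4)*sqrt(33).
The radius of convergence is the smallest modulus among the singular points: -3/4 + (1/4)*sqrt(33).
The factor κ**2 - 3*κ/2 - 3/2 splits as (κ - a)(κ - a') with a = 3/4 - (1/4)*sqrt(33), a' = 3/4 + (1/4)*sqrt(33). At the order-1 pole a set g(κ) = (κ - a)*f(κ) = [-9/20] / (κ - a').
Simple pole: residue = g(a) at a = 3/4 - (1/4)*sqrt(33), which is (3/110)*sqrt(33).
The factor κ**2 - 3*κ/2 - 3/2 splits as (κ - a)(κ - a') with a = 3/4 + (1/4)*sqrt(33), a' = 3/4 - (1/4)*sqrt(33). At the order-1 pole a set g(κ) = (κ - a)*f(κ) = [-9/20] / (κ - a').
Simple pole: residue = g(a) at a = 3/4 + (1/4)*sqrt(33), which is -(3/110)*sqrt(33).
List the singular points by increasing real part (a conjugate pair: the negative imaginary part first).

Radius of convergence at 0: -3/4 + (1/4)*sqrt(33).
At 3/4 - (1/4)*sqrt(33): a pole of order 1; residue (3/110)*sqrt(33).
At 3/4 + (1/4)*sqrt(33): a pole of order 1; residue -(3/110)*sqrt(33).


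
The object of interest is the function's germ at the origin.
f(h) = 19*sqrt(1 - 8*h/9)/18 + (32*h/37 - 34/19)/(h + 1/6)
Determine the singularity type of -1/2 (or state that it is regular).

Denominator factors: h + 1/6 = -1/3 at h = -1/2 — none vanishes.
Branch term sqrt(1 - h/(9/8)): argument at -1/2 is 13/9, nonzero, so -1/2 is not its branch point (a point on a principal cut is still regular for the continued germ).
So the germ continues analytically to -1/2.

The point is a regular point.


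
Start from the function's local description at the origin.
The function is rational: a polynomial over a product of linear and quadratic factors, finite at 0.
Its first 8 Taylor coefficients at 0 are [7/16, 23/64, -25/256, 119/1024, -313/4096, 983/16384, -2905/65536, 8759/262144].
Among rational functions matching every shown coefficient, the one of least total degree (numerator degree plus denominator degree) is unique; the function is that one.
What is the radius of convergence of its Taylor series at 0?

No rational of total degree below 3 reproduces all 8 coefficients; solving the [1/2] Pade equations on them gives f(μ) = (-37*μ/12 - 7/3)/((μ - 4)*(μ + 4/3)), whose expansion matches every shown term.
Denominator factor (μ + 4/3): pole of order 1 at -4/3, modulus 4/3.
Denominator factor (μ - 4): pole of order 1 at 4, modulus 4.
The radius of convergence is the smallest modulus among the singular points: 4/3.

The radius of convergence is 4/3.


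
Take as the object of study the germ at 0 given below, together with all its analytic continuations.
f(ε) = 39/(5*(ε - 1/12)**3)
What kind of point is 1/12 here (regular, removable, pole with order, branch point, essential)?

The denominator factor ε - 1/12 vanishes at 1/12 and appears to the power 3; the numerator there equals 39/5, nonzero, and no other factor vanishes.
Hence a pole whose order is the multiplicity, 3.

The point is a pole of order 3.


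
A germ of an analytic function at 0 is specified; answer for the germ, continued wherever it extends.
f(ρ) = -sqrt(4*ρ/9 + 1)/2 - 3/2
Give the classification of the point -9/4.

The term (-1/2)*sqrt(1 - ρ/(-9/4)) has argument 1 - -9/4/(-9/4) = 0 at -9/4: a square-root (algebraic, two-sheeted) branch point; the remaining terms are analytic or single-valued there.

The point is an algebraic (square-root) branch point.


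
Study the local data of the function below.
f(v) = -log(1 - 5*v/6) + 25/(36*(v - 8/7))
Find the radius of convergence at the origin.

The radius of convergence is 8/7.

Denominator factor (v - 8/7): pole of order 1 at 8/7, modulus 8/7.
Branch term (-1)*log(1 - v/(6/5)): its argument vanishes at v = 6/5, a logarithmic branch point, modulus 6/5.
The radius of convergence is the smallest modulus among the singular points: 8/7.


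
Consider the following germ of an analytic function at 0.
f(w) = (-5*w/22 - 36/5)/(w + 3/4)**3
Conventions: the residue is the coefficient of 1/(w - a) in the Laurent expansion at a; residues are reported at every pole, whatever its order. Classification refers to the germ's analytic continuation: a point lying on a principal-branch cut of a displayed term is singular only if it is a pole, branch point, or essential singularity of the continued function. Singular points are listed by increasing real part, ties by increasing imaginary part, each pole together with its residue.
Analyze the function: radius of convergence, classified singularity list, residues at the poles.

Radius of convergence at 0: 3/4.
At -3/4: a pole of order 3; residue 0.

Denominator factor (w + 3/4)^3: pole of order 3 at -3/4, modulus 3/4.
The radius of convergence is the smallest modulus among the singular points: 3/4.
At the order-3 pole -3/4 set g(w) = (w - (-3/4))^3*f(w) = -5*w/22 - 36/5.
Order-3 pole: residue = g''(a)/2; g''(-3/4) = 0, so the residue is 0.


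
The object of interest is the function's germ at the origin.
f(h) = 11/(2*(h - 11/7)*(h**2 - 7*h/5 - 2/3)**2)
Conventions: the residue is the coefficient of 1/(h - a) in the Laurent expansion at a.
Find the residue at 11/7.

The residue is 5942475/170528.

At the order-1 pole 11/7 set g(h) = (h - (11/7))*f(h) = 11/(2*(h**2 - 7*h/5 - 2/3)**2).
Simple pole: residue = g(a) at a = 11/7, which is 5942475/170528.


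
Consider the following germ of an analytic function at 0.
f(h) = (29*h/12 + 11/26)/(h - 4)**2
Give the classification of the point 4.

The denominator factor h - 4 vanishes at 4 and appears to the power 2; the numerator there equals 787/78, nonzero, and no other factor vanishes.
Hence a pole whose order is the multiplicity, 2.

The point is a pole of order 2.


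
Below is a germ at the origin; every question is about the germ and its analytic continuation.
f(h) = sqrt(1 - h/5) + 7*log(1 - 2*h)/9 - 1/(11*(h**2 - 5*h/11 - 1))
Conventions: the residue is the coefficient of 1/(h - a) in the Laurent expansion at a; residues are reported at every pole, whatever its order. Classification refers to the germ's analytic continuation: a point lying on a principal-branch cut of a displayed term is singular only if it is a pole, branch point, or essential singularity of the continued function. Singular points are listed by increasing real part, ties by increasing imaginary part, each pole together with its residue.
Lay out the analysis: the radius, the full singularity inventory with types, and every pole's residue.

Denominator factor (h**2 - 5*h/11 - 1): discriminant 509/121, real irrational roots 5/22 + (1/22)*sqrt(509) and 5/22 - (1/22)*sqrt(509); poles of order 1, moduli 5/22 + (1/22)*sqrt(509) and -5/22 + (1/22)*sqrt(509).
Branch term (1)*sqrt(1 - h/(5)): its argument vanishes at h = 5, a square-root branch point, modulus 5.
Branch term (7/9)*log(1 - h/(1/2)): its argument vanishes at h = 1/2, a logarithmic branch point, modulus 1/2.
The radius of convergence is the smallest modulus among the singular points: 1/2.
The branch terms are analytic at 5/22 - (1/22)*sqrt(509) and contribute nothing to the residue; only the rational part matters.
The factor h**2 - 5*h/11 - 1 splits as (h - a)(h - a') with a = 5/22 - (1/22)*sqrt(509), a' = 5/22 + (1/22)*sqrt(509). At the order-1 pole a set g(h) = (h - a)*(rational part) = [-1/11] / (h - a').
Simple pole: residue = g(a) at a = 5/22 - (1/22)*sqrt(509), which is (1/509)*sqrt(509).
The branch terms are analytic at 5/22 + (1/22)*sqrt(509) and contribute nothing to the residue; only the rational part matters.
The factor h**2 - 5*h/11 - 1 splits as (h - a)(h - a') with a = 5/22 + (1/22)*sqrt(509), a' = 5/22 - (1/22)*sqrt(509). At the order-1 pole a set g(h) = (h - a)*(rational part) = [-1/11] / (h - a').
Simple pole: residue = g(a) at a = 5/22 + (1/22)*sqrt(509), which is -(1/509)*sqrt(509).
List the singular points by increasing real part (a conjugate pair: the negative imaginary part first).

Radius of convergence at 0: 1/2.
At 5/22 - (1/22)*sqrt(509): a pole of order 1; residue (1/509)*sqrt(509).
At 1/2: a logarithmic branch point.
At 5/22 + (1/22)*sqrt(509): a pole of order 1; residue -(1/509)*sqrt(509).
At 5: an algebraic (square-root) branch point.


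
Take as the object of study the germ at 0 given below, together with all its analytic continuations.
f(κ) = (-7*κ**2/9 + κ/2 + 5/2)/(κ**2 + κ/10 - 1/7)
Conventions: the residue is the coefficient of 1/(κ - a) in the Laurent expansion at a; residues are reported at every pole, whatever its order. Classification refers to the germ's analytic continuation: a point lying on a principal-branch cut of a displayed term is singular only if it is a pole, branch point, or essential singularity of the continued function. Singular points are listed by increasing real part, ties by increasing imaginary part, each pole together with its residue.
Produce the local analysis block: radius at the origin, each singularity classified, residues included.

Radius of convergence at 0: -1/20 + (1/140)*sqrt(2849).
At -1/20 - (1/140)*sqrt(2849): a pole of order 1; residue 13/45 - (118/2035)*sqrt(2849).
At -1/20 + (1/140)*sqrt(2849): a pole of order 1; residue 13/45 + (118/2035)*sqrt(2849).

Denominator factor (κ**2 + κ/10 - 1/7): discriminant 407/700, real irrational roots -1/20 + (1/140)*sqrt(2849) and -1/20 - (1/140)*sqrt(2849); poles of order 1, moduli -1/20 + (1/140)*sqrt(2849) and 1/20 + (1/140)*sqrt(2849).
The radius of convergence is the smallest modulus among the singular points: -1/20 + (1/140)*sqrt(2849).
The factor κ**2 + κ/10 - 1/7 splits as (κ - a)(κ - a') with a = -1/20 - (1/140)*sqrt(2849), a' = -1/20 + (1/140)*sqrt(2849). At the order-1 pole a set g(κ) = (κ - a)*f(κ) = [-7*κ**2/9 + κ/2 + 5/2] / (κ - a').
Simple pole: residue = g(a) at a = -1/20 - (1/140)*sqrt(2849), which is 13/45 - (118/2035)*sqrt(2849).
The factor κ**2 + κ/10 - 1/7 splits as (κ - a)(κ - a') with a = -1/20 + (1/140)*sqrt(2849), a' = -1/20 - (1/140)*sqrt(2849). At the order-1 pole a set g(κ) = (κ - a)*f(κ) = [-7*κ**2/9 + κ/2 + 5/2] / (κ - a').
Simple pole: residue = g(a) at a = -1/20 + (1/140)*sqrt(2849), which is 13/45 + (118/2035)*sqrt(2849).
List the singular points by increasing real part (a conjugate pair: the negative imaginary part first).


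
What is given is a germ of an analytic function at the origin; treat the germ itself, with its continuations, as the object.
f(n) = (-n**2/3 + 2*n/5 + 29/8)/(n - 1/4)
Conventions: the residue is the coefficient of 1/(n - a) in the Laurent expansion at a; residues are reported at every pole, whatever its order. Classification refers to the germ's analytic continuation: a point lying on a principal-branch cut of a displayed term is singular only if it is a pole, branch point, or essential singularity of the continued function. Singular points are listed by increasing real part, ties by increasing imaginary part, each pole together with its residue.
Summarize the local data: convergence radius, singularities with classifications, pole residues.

Radius of convergence at 0: 1/4.
At 1/4: a pole of order 1; residue 889/240.

Denominator factor (n - 1/4): pole of order 1 at 1/4, modulus 1/4.
The radius of convergence is the smallest modulus among the singular points: 1/4.
At the order-1 pole 1/4 set g(n) = (n - (1/4))*f(n) = -n**2/3 + 2*n/5 + 29/8.
Simple pole: residue = g(a) at a = 1/4, which is 889/240.


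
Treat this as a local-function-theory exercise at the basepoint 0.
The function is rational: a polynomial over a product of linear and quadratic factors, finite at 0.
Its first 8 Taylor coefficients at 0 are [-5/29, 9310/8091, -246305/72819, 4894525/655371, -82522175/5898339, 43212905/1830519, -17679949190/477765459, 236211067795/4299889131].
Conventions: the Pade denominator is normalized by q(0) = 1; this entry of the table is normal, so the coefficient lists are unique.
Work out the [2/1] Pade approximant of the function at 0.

The Pade approximant has numerator coefficients [-5/29, 102296545/132856917, -111837965/132856917]; denominator coefficients [1, 978905/443349].

Taylor coefficients needed (read off): a_0 = -5/29, a_1 = 9310/8091, a_2 = -246305/72819, a_3 = 4894525/655371.
Write the denominator as Q(θ) = 1 + q1*θ. Requiring Q*f - P = O(θ^4) with deg P <= 2 kills the coefficients of θ^3..θ^3 in Q*f:
  θ^3: a_3 + q1*a_2 = 0, i.e. 4894525/655371 + (-246305/72819)*q1 = 0.
Solving this linear system: q1 = 978905/443349.
The numerator is Q*f truncated at degree 2: P0 = a_0 = -5/29; P1 = a_1 + q1*a_0 = 102296545/132856917; P2 = a_2 + q1*a_1 = -111837965/132856917.


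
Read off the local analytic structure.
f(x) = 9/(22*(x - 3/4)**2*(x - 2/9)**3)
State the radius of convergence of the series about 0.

The radius of convergence is 2/9.

Denominator factor (x - 2/9)^3: pole of order 3 at 2/9, modulus 2/9.
Denominator factor (x - 3/4)^2: pole of order 2 at 3/4, modulus 3/4.
The radius of convergence is the smallest modulus among the singular points: 2/9.


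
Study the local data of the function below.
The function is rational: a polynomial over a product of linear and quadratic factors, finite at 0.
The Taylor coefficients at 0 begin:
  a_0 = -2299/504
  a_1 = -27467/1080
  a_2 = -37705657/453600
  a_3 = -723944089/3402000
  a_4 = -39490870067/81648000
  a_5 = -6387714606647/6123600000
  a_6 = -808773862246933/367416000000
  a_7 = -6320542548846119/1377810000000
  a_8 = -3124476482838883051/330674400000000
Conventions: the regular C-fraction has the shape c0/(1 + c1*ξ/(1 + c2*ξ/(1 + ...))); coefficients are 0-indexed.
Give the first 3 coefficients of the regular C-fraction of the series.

The regular C-fraction coefficients are [-2299/504, -1589/285, 1392987/603820].

Taylor coefficients (read off): a_0 = -2299/504, a_1 = -27467/1080, a_2 = -37705657/453600.
c0 = a_0 = -2299/504. Peel one level at a time: if S = 1 + c*ξ/S' with S'(0) = 1, then c is the ξ-coefficient of S and S' = c*ξ/(S - 1).
S_1 = c0/f = 1 + (-1589/285)*ξ + (464329/36100)*ξ^2 + ...; c1 = -1589/285.
S_2 = c1*ξ/(S_1 - 1) = 1 + (1392987/603820)*ξ + ...; c2 = 1392987/603820.


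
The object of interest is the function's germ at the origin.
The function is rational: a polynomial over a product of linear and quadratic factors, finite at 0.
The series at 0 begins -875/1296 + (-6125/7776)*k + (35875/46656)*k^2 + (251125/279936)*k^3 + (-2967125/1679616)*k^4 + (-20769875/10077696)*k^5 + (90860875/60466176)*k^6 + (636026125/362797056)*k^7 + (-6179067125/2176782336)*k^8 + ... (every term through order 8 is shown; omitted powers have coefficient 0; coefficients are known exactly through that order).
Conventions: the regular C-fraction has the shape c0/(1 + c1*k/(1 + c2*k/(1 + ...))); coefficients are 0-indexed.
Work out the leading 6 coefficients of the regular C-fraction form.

The regular C-fraction coefficients are [-875/1296, -7/6, 15/7, -41/42, 133/246, -70/41].

Taylor coefficients (read off): a_0 = -875/1296, a_1 = -6125/7776, a_2 = 35875/46656, a_3 = 251125/279936, a_4 = -2967125/1679616, a_5 = -20769875/10077696.
c0 = a_0 = -875/1296. Peel one level at a time: if S = 1 + c*k/S' with S'(0) = 1, then c is the k-coefficient of S and S' = c*k/(S - 1).
S_1 = c0/f = 1 + (-7/6)*k + (5/2)*k^2 + ...; c1 = -7/6.
S_2 = c1*k/(S_1 - 1) = 1 + (15/7)*k + (205/98)*k^2 + ...; c2 = 15/7.
S_3 = c2*k/(S_2 - 1) = 1 + (-41/42)*k + (19/36)*k^2 + ...; c3 = -41/42.
S_4 = c3*k/(S_3 - 1) = 1 + (133/246)*k + (4655/5043)*k^2 + ...; c4 = 133/246.
S_5 = c4*k/(S_4 - 1) = 1 + (-70/41)*k + ...; c5 = -70/41.


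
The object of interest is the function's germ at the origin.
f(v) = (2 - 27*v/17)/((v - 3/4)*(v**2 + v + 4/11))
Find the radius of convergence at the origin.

The radius of convergence is (2/11)*sqrt(11).

Denominator factor (v - 3/4): pole of order 1 at 3/4, modulus 3/4.
Denominator factor (v**2 + v + 4/11): discriminant -5/11, complex-conjugate roots (-1/2) + ((1/22)*sqrt(55))*i and (-1/2) - ((1/22)*sqrt(55))*i; poles of order 1, moduli (2/11)*sqrt(11) and (2/11)*sqrt(11).
The radius of convergence is the smallest modulus among the singular points: (2/11)*sqrt(11).
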